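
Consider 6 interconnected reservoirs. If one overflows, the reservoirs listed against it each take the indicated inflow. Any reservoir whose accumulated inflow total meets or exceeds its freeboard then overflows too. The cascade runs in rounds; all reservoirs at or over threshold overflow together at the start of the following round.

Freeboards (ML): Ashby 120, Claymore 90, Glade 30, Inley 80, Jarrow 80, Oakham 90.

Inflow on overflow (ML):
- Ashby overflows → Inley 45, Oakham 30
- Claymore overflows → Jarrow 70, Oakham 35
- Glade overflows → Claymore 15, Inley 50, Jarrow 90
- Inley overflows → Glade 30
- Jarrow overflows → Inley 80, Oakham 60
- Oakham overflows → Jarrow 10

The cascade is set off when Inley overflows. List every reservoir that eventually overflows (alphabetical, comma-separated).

Round 1 — Inley overflows (initial).
  Glade: +30 → 30 ≥ 30
Round 2 — Glade overflows.
  Claymore: +15 → 15 < 90
  Jarrow: +90 → 90 ≥ 80
Round 3 — Jarrow overflows.
  Oakham: +60 → 60 < 90
No further overflows.

Glade, Inley, Jarrow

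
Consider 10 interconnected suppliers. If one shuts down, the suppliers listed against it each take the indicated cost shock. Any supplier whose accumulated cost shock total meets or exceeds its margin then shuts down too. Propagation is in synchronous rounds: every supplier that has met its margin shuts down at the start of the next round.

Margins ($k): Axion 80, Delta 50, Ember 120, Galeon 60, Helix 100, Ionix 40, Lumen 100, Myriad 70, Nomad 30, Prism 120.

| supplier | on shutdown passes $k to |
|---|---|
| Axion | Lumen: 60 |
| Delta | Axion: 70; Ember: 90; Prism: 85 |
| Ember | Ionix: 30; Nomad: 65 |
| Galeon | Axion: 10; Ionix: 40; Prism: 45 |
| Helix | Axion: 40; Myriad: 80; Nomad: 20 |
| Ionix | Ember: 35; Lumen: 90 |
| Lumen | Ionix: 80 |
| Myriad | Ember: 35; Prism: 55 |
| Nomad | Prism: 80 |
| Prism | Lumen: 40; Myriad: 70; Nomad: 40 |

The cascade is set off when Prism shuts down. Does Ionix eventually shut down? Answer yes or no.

Round 1 — Prism shuts down (initial).
  Lumen: +40 → 40 < 100
  Myriad: +70 → 70 ≥ 70
  Nomad: +40 → 40 ≥ 30
Round 2 — Myriad, Nomad shut down.
  Ember: +35 → 35 < 120
No further shutdowns.

no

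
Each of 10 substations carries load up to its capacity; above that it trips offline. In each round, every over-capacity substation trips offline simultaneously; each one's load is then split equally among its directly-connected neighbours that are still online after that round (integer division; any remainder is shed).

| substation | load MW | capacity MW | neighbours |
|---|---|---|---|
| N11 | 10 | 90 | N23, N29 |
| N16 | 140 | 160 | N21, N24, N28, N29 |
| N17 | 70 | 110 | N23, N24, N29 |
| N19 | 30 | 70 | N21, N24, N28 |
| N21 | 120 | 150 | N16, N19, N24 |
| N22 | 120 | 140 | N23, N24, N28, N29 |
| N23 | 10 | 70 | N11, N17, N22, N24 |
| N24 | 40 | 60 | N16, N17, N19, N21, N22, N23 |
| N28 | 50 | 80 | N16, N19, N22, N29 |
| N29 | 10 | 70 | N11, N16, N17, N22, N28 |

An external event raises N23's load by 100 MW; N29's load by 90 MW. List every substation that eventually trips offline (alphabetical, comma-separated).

Round 1 — N23 at 110 > 70; N29 at 100 > 70. N23, N29 trip offline.
  N23 sheds 110 MW to N11, N17, N22, N24: 27 each (2 lost).
    N11: 10+27 = 37 ≤ 90
    N17: 70+27 = 97 ≤ 110
    N22: 120+27 = 147 > 140
    N24: 40+27 = 67 > 60
  N29 sheds 100 MW to N11, N16, N17, N22, N28: 20 each.
    N11: 37+20 = 57 ≤ 90
    N16: 140+20 = 160 ≤ 160
    N17: 97+20 = 117 > 110
    N22: 147+20 = 167 > 140
    N28: 50+20 = 70 ≤ 80
Round 2 — N17, N22, N24 trip offline.
  N17 sheds 117 MW: no online neighbours, lost.
  N22 sheds 167 MW to N28: 167 each.
    N28: 70+167 = 237 > 80
  N24 sheds 67 MW to N16, N19, N21: 22 each (1 lost).
    N16: 160+22 = 182 > 160
    N19: 30+22 = 52 ≤ 70
    N21: 120+22 = 142 ≤ 150
Round 3 — N16, N28 trip offline.
  N16 sheds 182 MW to N21: 182 each.
    N21: 142+182 = 324 > 150
  N28 sheds 237 MW to N19: 237 each.
    N19: 52+237 = 289 > 70
Round 4 — N19, N21 trip offline.
  N19 sheds 289 MW: no online neighbours, lost.
  N21 sheds 324 MW: no online neighbours, lost.
No further trips.

N16, N17, N19, N21, N22, N23, N24, N28, N29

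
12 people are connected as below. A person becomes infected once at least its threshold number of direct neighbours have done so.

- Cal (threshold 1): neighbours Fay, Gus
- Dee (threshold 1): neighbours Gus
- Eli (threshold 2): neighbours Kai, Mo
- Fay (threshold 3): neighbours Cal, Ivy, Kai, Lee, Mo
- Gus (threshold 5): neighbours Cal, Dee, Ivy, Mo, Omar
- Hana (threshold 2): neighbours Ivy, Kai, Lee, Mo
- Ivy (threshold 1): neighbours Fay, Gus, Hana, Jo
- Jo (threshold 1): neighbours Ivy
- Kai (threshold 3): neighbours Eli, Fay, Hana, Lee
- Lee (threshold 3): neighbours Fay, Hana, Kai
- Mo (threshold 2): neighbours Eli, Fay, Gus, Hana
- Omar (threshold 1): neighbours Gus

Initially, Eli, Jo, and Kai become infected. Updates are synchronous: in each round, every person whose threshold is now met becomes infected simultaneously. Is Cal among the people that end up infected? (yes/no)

Round 1 — Eli, Jo, Kai become infected (initial).
Round 2 — checking thresholds:
  Fay: 1 of 5 neighbours < 3, below threshold.
  Hana: 1 of 4 neighbours < 2, below threshold.
  Ivy: 1 of 4 neighbours ≥ 1, becomes infected.
  Lee: 1 of 3 neighbours < 3, below threshold.
  Mo: 1 of 4 neighbours < 2, below threshold.
Round 3 — checking thresholds:
  Fay: 2 of 5 neighbours < 3, below threshold.
  Gus: 1 of 5 neighbours < 5, below threshold.
  Hana: 2 of 4 neighbours ≥ 2, becomes infected.
  Lee: 1 of 3 neighbours < 3, below threshold.
  Mo: 1 of 4 neighbours < 2, below threshold.
Round 4 — checking thresholds:
  Fay: 2 of 5 neighbours < 3, below threshold.
  Gus: 1 of 5 neighbours < 5, below threshold.
  Lee: 2 of 3 neighbours < 3, below threshold.
  Mo: 2 of 4 neighbours ≥ 2, becomes infected.
Round 5 — checking thresholds:
  Fay: 3 of 5 neighbours ≥ 3, becomes infected.
  Gus: 2 of 5 neighbours < 5, below threshold.
  Lee: 2 of 3 neighbours < 3, below threshold.
Round 6 — checking thresholds:
  Cal: 1 of 2 neighbours ≥ 1, becomes infected.
  Gus: 2 of 5 neighbours < 5, below threshold.
  Lee: 3 of 3 neighbours ≥ 3, becomes infected.
Round 7 — no new infections; cascade stops.

yes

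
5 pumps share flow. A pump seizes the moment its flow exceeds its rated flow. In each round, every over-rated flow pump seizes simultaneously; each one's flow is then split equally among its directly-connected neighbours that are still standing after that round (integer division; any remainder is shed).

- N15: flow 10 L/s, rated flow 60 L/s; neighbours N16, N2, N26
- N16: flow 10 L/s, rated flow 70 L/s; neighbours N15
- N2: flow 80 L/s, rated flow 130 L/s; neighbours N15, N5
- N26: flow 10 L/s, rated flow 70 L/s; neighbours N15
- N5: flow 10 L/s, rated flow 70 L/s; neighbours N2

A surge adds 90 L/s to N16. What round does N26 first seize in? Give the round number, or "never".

Round 1 — N16 at 100 > 70. N16 seizes.
  N16 sheds 100 L/s to N15: 100 each.
    N15: 10+100 = 110 > 60
Round 2 — N15 seizes.
  N15 sheds 110 L/s to N2, N26: 55 each.
    N2: 80+55 = 135 > 130
    N26: 10+55 = 65 ≤ 70
Round 3 — N2 seizes.
  N2 sheds 135 L/s to N5: 135 each.
    N5: 10+135 = 145 > 70
Round 4 — N5 seizes.
  N5 sheds 145 L/s: no online neighbours, lost.
No further seizures.

never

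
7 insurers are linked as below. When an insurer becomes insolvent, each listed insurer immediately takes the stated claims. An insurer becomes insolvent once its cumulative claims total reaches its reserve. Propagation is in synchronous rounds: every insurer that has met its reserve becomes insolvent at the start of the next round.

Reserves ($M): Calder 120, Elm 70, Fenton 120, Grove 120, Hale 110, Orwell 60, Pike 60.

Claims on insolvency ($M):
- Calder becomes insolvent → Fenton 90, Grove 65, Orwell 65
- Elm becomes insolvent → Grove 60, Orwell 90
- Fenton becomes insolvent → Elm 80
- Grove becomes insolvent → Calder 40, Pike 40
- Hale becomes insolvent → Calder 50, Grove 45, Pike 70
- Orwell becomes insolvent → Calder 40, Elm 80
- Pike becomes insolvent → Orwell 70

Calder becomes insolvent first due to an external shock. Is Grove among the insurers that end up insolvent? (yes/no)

Round 1 — Calder becomes insolvent (initial).
  Fenton: +90 → 90 < 120
  Grove: +65 → 65 < 120
  Orwell: +65 → 65 ≥ 60
Round 2 — Orwell becomes insolvent.
  Elm: +80 → 80 ≥ 70
Round 3 — Elm becomes insolvent.
  Grove: +60 → 125 ≥ 120
Round 4 — Grove becomes insolvent.
  Pike: +40 → 40 < 60
No further insolvencies.

yes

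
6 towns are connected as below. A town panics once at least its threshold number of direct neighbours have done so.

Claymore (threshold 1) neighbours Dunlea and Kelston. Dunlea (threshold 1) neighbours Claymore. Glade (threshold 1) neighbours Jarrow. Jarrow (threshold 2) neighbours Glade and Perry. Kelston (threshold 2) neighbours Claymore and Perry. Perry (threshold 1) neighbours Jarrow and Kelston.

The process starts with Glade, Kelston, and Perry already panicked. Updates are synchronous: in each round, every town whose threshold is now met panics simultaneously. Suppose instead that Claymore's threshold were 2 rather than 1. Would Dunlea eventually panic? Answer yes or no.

With Claymore's threshold at 2:
Round 1 — Glade, Kelston, Perry panic (initial).
Round 2 — checking thresholds:
  Claymore: 1 of 2 neighbours < 2, holds.
  Jarrow: 2 of 2 neighbours ≥ 2, panics.
Round 3 — no new panics; cascade stops.

no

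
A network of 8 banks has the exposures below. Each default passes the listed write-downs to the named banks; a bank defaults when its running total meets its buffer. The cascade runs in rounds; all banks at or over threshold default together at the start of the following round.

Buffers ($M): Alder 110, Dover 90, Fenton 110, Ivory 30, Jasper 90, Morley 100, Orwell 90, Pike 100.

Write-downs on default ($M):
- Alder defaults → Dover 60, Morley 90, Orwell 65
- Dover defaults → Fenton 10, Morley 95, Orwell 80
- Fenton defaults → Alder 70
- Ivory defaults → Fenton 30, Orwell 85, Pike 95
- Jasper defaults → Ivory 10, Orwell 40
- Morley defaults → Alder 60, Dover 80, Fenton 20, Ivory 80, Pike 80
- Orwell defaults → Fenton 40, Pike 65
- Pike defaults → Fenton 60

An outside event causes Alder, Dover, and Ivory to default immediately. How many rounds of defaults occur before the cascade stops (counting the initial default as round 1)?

Round 1 — Alder, Dover, Ivory default (initial).
  Fenton: +10+30 → 40 < 110
  Morley: +90+95 → 185 ≥ 100
  Orwell: +65+80+85 → 230 ≥ 90
  Pike: +95 → 95 < 100
Round 2 — Morley, Orwell default.
  Fenton: +20+40 → 100 < 110
  Pike: +80+65 → 240 ≥ 100
Round 3 — Pike defaults.
  Fenton: +60 → 160 ≥ 110
Round 4 — Fenton defaults.
No further defaults.

4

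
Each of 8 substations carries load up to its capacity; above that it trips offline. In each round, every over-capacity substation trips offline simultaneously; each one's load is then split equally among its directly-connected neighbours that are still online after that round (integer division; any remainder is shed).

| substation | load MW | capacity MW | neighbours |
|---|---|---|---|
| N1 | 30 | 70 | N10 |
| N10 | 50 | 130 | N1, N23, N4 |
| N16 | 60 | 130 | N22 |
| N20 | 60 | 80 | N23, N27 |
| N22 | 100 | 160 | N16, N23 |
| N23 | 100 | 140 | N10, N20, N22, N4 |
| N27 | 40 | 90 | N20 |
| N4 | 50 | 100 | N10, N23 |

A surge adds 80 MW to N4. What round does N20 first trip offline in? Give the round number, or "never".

Round 1 — N4 at 130 > 100. N4 trips offline.
  N4 sheds 130 MW to N10, N23: 65 each.
    N10: 50+65 = 115 ≤ 130
    N23: 100+65 = 165 > 140
Round 2 — N23 trips offline.
  N23 sheds 165 MW to N10, N20, N22: 55 each.
    N10: 115+55 = 170 > 130
    N20: 60+55 = 115 > 80
    N22: 100+55 = 155 ≤ 160
Round 3 — N10, N20 trip offline.
  N10 sheds 170 MW to N1: 170 each.
    N1: 30+170 = 200 > 70
  N20 sheds 115 MW to N27: 115 each.
    N27: 40+115 = 155 > 90
Round 4 — N1, N27 trip offline.
  N1 sheds 200 MW: no online neighbours, lost.
  N27 sheds 155 MW: no online neighbours, lost.
No further trips.

3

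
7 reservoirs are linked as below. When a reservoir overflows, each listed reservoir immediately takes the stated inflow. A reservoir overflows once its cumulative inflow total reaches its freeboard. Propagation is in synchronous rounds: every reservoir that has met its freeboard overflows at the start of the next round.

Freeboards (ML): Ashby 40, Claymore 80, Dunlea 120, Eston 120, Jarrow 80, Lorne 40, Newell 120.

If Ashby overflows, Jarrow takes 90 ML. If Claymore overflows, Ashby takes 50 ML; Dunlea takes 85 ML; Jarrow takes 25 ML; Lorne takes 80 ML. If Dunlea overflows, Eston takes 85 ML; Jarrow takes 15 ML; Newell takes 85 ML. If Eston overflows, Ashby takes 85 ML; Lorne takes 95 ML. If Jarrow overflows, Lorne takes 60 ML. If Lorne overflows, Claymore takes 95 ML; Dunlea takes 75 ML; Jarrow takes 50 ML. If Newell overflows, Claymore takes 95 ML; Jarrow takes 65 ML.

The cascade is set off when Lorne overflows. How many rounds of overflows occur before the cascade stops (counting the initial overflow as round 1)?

4

Round 1 — Lorne overflows (initial).
  Claymore: +95 → 95 ≥ 80
  Dunlea: +75 → 75 < 120
  Jarrow: +50 → 50 < 80
Round 2 — Claymore overflows.
  Ashby: +50 → 50 ≥ 40
  Dunlea: +85 → 160 ≥ 120
  Jarrow: +25 → 75 < 80
Round 3 — Ashby, Dunlea overflow.
  Eston: +85 → 85 < 120
  Jarrow: +90+15 → 180 ≥ 80
  Newell: +85 → 85 < 120
Round 4 — Jarrow overflows.
No further overflows.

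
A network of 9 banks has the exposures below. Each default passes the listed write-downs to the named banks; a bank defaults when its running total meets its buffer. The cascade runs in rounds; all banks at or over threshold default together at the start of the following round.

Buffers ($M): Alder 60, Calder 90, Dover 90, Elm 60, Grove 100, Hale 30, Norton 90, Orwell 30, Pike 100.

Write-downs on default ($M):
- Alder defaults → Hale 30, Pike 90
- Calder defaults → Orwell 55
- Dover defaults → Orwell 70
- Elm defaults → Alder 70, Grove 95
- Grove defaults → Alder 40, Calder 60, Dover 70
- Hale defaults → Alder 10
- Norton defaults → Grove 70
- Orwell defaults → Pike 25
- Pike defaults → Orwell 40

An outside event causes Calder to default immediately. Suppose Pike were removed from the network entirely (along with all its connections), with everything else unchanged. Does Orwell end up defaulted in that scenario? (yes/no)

yes

With Pike removed:
Round 1 — Calder defaults (initial).
  Orwell: +55 → 55 ≥ 30
Round 2 — Orwell defaults.
No further defaults.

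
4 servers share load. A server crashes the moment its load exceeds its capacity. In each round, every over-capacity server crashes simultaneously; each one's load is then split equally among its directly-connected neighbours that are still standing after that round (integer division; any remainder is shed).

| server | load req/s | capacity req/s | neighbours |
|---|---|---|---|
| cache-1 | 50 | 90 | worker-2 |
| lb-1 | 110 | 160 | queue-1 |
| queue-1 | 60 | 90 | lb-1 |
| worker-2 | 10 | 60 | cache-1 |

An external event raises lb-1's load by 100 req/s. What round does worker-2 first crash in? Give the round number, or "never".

Round 1 — lb-1 at 210 > 160. lb-1 crashes.
  lb-1 sheds 210 req/s to queue-1: 210 each.
    queue-1: 60+210 = 270 > 90
Round 2 — queue-1 crashes.
  queue-1 sheds 270 req/s: no online neighbours, lost.
No further crashes.

never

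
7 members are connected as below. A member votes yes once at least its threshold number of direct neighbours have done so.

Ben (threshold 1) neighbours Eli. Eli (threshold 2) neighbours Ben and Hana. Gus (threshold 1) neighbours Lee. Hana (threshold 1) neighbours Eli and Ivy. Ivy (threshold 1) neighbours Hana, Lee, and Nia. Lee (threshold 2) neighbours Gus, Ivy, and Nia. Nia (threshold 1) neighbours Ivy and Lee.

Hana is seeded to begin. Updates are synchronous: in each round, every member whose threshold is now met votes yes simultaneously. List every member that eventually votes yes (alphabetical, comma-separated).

Gus, Hana, Ivy, Lee, Nia

Round 1 — Hana votes yes (initial).
Round 2 — checking thresholds:
  Eli: 1 of 2 neighbours < 2, holds.
  Ivy: 1 of 3 neighbours ≥ 1, votes yes.
Round 3 — checking thresholds:
  Eli: 1 of 2 neighbours < 2, holds.
  Lee: 1 of 3 neighbours < 2, holds.
  Nia: 1 of 2 neighbours ≥ 1, votes yes.
Round 4 — checking thresholds:
  Eli: 1 of 2 neighbours < 2, holds.
  Lee: 2 of 3 neighbours ≥ 2, votes yes.
Round 5 — checking thresholds:
  Eli: 1 of 2 neighbours < 2, holds.
  Gus: 1 of 1 neighbours ≥ 1, votes yes.
Round 6 — no new yes votes; cascade stops.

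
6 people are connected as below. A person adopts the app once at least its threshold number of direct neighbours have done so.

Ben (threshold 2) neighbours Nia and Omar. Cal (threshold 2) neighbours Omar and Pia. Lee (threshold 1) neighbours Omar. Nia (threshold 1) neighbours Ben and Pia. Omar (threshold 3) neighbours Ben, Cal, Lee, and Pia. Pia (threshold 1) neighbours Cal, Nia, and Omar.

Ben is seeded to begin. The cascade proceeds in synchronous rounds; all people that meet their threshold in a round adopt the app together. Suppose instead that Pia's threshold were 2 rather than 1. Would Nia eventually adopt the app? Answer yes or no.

With Pia's threshold at 2:
Round 1 — Ben adopts the app (initial).
Round 2 — checking thresholds:
  Nia: 1 of 2 neighbours ≥ 1, adopts the app.
  Omar: 1 of 4 neighbours < 3, below threshold.
Round 3 — no new adoptions; cascade stops.

yes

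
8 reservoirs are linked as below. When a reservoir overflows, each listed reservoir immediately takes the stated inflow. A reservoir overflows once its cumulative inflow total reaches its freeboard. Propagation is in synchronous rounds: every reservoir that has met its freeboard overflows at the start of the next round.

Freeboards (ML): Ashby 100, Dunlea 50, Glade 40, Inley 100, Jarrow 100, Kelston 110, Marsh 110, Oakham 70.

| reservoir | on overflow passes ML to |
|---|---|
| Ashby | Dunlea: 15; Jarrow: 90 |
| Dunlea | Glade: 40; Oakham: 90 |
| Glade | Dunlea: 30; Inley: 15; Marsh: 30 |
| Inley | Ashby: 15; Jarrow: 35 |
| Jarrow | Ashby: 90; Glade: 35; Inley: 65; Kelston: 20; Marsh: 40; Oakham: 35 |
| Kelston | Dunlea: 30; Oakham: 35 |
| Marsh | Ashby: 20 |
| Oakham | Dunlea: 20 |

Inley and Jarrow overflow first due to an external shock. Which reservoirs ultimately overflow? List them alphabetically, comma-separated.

Round 1 — Inley, Jarrow overflow (initial).
  Ashby: +15+90 → 105 ≥ 100
  Glade: +35 → 35 < 40
  Kelston: +20 → 20 < 110
  Marsh: +40 → 40 < 110
  Oakham: +35 → 35 < 70
Round 2 — Ashby overflows.
  Dunlea: +15 → 15 < 50
No further overflows.

Ashby, Inley, Jarrow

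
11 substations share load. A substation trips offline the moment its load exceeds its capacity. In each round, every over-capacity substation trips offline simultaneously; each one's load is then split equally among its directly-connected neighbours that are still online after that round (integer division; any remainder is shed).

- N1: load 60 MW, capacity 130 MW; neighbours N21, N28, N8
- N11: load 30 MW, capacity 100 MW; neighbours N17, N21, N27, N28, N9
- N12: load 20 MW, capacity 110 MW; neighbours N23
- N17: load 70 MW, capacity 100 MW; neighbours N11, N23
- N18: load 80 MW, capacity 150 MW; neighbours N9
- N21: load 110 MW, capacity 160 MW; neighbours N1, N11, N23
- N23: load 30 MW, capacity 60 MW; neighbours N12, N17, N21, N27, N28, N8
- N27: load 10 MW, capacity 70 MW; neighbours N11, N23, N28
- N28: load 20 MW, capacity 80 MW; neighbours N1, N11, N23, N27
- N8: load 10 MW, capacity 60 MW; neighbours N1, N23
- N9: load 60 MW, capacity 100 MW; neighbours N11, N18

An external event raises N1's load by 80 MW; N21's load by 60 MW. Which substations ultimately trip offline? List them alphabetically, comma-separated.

N1, N11, N17, N21, N23, N27, N28, N8

Round 1 — N1 at 140 > 130; N21 at 170 > 160. N1, N21 trip offline.
  N1 sheds 140 MW to N28, N8: 70 each.
    N28: 20+70 = 90 > 80
    N8: 10+70 = 80 > 60
  N21 sheds 170 MW to N11, N23: 85 each.
    N11: 30+85 = 115 > 100
    N23: 30+85 = 115 > 60
Round 2 — N11, N23, N28, N8 trip offline.
  N11 sheds 115 MW to N17, N27, N9: 38 each (1 lost).
    N17: 70+38 = 108 > 100
    N27: 10+38 = 48 ≤ 70
    N9: 60+38 = 98 ≤ 100
  N23 sheds 115 MW to N12, N17, N27: 38 each (1 lost).
    N12: 20+38 = 58 ≤ 110
    N17: 108+38 = 146 > 100
    N27: 48+38 = 86 > 70
  N28 sheds 90 MW to N27: 90 each.
    N27: 86+90 = 176 > 70
  N8 sheds 80 MW: no online neighbours, lost.
Round 3 — N17, N27 trip offline.
  N17 sheds 146 MW: no online neighbours, lost.
  N27 sheds 176 MW: no online neighbours, lost.
No further trips.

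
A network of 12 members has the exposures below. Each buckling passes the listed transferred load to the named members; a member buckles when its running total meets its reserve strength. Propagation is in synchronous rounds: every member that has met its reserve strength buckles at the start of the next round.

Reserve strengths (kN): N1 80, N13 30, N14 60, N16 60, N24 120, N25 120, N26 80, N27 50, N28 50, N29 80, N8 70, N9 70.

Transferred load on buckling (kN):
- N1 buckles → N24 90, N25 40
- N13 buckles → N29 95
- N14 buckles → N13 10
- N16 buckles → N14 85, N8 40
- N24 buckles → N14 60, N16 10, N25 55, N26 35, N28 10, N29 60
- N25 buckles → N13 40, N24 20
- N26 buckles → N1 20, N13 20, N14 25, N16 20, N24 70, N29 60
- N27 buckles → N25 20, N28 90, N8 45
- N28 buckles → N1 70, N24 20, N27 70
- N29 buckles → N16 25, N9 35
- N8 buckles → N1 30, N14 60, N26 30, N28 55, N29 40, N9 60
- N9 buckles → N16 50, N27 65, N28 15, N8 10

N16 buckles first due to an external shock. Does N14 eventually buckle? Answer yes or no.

yes

Round 1 — N16 buckles (initial).
  N14: +85 → 85 ≥ 60
  N8: +40 → 40 < 70
Round 2 — N14 buckles.
  N13: +10 → 10 < 30
No further bucklings.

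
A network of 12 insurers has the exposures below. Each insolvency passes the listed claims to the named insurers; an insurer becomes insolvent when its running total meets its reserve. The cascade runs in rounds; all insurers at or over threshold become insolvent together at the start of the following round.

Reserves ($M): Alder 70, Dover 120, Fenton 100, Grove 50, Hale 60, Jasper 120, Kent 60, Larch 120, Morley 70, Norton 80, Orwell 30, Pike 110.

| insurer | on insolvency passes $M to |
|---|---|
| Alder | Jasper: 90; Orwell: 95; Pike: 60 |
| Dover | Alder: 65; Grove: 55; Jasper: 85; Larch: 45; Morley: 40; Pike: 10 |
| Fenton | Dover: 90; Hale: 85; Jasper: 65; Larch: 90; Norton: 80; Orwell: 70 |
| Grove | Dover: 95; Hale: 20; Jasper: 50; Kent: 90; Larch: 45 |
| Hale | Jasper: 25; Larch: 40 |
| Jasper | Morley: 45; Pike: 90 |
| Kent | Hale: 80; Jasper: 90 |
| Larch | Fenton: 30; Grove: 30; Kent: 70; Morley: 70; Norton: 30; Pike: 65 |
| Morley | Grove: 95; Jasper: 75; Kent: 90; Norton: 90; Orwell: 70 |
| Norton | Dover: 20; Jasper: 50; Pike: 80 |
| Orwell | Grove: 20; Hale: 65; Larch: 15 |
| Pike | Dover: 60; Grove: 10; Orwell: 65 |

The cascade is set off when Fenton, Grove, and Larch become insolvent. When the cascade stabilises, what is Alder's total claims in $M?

65

Round 1 — Fenton, Grove, Larch become insolvent (initial).
  Dover: +90+95 → 185 ≥ 120
  Hale: +85+20 → 105 ≥ 60
  Jasper: +65+50 → 115 < 120
  Kent: +90+70 → 160 ≥ 60
  Morley: +70 → 70 ≥ 70
  Norton: +80+30 → 110 ≥ 80
  Orwell: +70 → 70 ≥ 30
  Pike: +65 → 65 < 110
Round 2 — Dover, Hale, Kent, Morley, Norton, Orwell become insolvent.
  Alder: +65 → 65 < 70
  Jasper: +85+25+90+75+50 → 440 ≥ 120
  Pike: +10+80 → 155 ≥ 110
Round 3 — Jasper, Pike become insolvent.
No further insolvencies.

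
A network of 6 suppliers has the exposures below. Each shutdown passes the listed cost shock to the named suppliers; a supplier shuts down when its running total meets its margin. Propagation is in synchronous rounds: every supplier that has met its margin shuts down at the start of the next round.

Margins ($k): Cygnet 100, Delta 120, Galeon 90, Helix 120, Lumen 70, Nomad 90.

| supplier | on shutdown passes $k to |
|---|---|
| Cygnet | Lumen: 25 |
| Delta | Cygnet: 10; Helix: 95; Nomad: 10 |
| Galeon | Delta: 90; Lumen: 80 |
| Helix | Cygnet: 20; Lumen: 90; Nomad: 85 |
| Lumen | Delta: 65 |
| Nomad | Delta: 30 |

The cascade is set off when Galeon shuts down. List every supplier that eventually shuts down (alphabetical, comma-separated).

Round 1 — Galeon shuts down (initial).
  Delta: +90 → 90 < 120
  Lumen: +80 → 80 ≥ 70
Round 2 — Lumen shuts down.
  Delta: +65 → 155 ≥ 120
Round 3 — Delta shuts down.
  Cygnet: +10 → 10 < 100
  Helix: +95 → 95 < 120
  Nomad: +10 → 10 < 90
No further shutdowns.

Delta, Galeon, Lumen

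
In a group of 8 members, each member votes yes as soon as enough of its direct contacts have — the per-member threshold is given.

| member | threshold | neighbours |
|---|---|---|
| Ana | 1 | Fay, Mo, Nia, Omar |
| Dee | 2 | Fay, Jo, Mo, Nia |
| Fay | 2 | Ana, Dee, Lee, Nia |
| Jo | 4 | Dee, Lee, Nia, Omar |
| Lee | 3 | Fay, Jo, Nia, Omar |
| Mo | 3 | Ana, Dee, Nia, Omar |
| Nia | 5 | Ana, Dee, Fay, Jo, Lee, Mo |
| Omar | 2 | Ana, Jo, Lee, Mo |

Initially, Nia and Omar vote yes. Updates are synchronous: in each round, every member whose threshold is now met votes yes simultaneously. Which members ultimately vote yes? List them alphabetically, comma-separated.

Round 1 — Nia, Omar vote yes (initial).
Round 2 — checking thresholds:
  Ana: 2 of 4 neighbours ≥ 1, votes yes.
  Dee: 1 of 4 neighbours < 2, below threshold.
  Fay: 1 of 4 neighbours < 2, below threshold.
  Jo: 2 of 4 neighbours < 4, below threshold.
  Lee: 2 of 4 neighbours < 3, below threshold.
  Mo: 2 of 4 neighbours < 3, below threshold.
Round 3 — checking thresholds:
  Dee: 1 of 4 neighbours < 2, below threshold.
  Fay: 2 of 4 neighbours ≥ 2, votes yes.
  Jo: 2 of 4 neighbours < 4, below threshold.
  Lee: 2 of 4 neighbours < 3, below threshold.
  Mo: 3 of 4 neighbours ≥ 3, votes yes.
Round 4 — checking thresholds:
  Dee: 3 of 4 neighbours ≥ 2, votes yes.
  Jo: 2 of 4 neighbours < 4, below threshold.
  Lee: 3 of 4 neighbours ≥ 3, votes yes.
Round 5 — checking thresholds:
  Jo: 4 of 4 neighbours ≥ 4, votes yes.
Round 6 — no new yes votes; cascade stops.

Ana, Dee, Fay, Jo, Lee, Mo, Nia, Omar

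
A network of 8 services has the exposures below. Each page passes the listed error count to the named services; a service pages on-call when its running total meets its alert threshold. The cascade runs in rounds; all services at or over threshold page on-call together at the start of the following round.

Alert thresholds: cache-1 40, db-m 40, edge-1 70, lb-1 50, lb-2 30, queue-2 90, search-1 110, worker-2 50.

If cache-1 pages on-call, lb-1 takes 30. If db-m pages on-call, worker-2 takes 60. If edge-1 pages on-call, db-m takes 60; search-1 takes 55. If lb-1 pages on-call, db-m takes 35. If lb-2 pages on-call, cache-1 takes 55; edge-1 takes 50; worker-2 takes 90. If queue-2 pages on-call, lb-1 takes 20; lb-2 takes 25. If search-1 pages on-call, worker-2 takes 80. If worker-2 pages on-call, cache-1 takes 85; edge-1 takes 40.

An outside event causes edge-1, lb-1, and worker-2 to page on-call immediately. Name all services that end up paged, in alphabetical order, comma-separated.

cache-1, db-m, edge-1, lb-1, worker-2

Round 1 — edge-1, lb-1, worker-2 page on-call (initial).
  cache-1: +85 → 85 ≥ 40
  db-m: +60+35 → 95 ≥ 40
  search-1: +55 → 55 < 110
Round 2 — cache-1, db-m page on-call.
No further pages.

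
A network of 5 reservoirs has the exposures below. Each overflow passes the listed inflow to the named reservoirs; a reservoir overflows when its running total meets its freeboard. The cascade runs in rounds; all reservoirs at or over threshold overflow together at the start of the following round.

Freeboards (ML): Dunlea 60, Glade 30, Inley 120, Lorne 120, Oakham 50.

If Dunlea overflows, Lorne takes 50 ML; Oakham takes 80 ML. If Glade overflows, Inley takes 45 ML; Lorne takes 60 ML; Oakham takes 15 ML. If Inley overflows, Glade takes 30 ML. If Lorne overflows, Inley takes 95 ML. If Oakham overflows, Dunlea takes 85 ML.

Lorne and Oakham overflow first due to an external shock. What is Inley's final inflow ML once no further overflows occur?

Round 1 — Lorne, Oakham overflow (initial).
  Dunlea: +85 → 85 ≥ 60
  Inley: +95 → 95 < 120
Round 2 — Dunlea overflows.
No further overflows.

95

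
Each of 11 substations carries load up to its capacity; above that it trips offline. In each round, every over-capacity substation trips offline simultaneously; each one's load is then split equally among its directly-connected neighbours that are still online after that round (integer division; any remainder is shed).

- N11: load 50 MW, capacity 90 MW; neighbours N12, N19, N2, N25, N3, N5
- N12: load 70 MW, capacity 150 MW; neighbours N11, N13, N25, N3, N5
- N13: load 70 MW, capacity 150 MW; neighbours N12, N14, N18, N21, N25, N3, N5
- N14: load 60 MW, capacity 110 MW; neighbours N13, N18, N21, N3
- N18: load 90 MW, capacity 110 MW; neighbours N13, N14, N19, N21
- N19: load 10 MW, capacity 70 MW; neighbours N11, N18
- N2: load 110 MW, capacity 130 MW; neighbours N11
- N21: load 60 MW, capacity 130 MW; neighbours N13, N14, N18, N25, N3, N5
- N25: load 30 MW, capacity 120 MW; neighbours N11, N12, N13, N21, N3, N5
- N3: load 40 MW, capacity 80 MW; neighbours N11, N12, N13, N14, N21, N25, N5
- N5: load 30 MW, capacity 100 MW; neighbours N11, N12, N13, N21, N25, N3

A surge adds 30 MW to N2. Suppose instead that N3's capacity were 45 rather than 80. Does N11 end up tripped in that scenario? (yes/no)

yes

With N3's capacity at 45:
Round 1 — N2 at 140 > 130. N2 trips offline.
  N2 sheds 140 MW to N11: 140 each.
    N11: 50+140 = 190 > 90
Round 2 — N11 trips offline.
  N11 sheds 190 MW to N12, N19, N25, N3, N5: 38 each.
    N12: 70+38 = 108 ≤ 150
    N19: 10+38 = 48 ≤ 70
    N25: 30+38 = 68 ≤ 120
    N3: 40+38 = 78 > 45
    N5: 30+38 = 68 ≤ 100
Round 3 — N3 trips offline.
  N3 sheds 78 MW to N12, N13, N14, N21, N25, N5: 13 each.
    N12: 108+13 = 121 ≤ 150
    N13: 70+13 = 83 ≤ 150
    N14: 60+13 = 73 ≤ 110
    N21: 60+13 = 73 ≤ 130
    N25: 68+13 = 81 ≤ 120
    N5: 68+13 = 81 ≤ 100
No further trips.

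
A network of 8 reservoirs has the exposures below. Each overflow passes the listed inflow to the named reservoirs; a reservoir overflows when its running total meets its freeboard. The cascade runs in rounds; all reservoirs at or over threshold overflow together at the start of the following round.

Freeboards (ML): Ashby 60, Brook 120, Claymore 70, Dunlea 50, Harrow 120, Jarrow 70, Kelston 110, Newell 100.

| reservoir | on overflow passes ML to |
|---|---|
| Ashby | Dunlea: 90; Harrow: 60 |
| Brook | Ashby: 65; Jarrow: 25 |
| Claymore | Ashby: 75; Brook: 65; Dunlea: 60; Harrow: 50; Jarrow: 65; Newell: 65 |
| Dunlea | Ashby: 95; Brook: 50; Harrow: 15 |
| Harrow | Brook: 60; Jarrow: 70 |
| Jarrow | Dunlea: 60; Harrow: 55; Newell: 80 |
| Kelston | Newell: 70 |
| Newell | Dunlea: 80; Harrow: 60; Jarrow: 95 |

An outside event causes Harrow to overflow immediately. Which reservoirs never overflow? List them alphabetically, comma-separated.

Brook, Claymore, Kelston, Newell

Round 1 — Harrow overflows (initial).
  Brook: +60 → 60 < 120
  Jarrow: +70 → 70 ≥ 70
Round 2 — Jarrow overflows.
  Dunlea: +60 → 60 ≥ 50
  Newell: +80 → 80 < 100
Round 3 — Dunlea overflows.
  Ashby: +95 → 95 ≥ 60
  Brook: +50 → 110 < 120
Round 4 — Ashby overflows.
No further overflows.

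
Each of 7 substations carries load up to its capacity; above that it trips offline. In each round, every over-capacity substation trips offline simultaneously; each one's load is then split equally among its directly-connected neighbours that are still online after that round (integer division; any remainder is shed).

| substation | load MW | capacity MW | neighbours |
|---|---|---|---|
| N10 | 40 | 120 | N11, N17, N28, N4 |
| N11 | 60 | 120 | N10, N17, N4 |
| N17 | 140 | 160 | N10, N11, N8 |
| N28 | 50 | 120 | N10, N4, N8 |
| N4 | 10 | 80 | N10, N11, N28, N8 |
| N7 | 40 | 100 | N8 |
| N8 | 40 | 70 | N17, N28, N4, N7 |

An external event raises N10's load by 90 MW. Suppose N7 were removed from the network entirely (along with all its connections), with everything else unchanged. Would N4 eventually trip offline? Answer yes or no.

With N7 removed:
Round 1 — N10 at 130 > 120. N10 trips offline.
  N10 sheds 130 MW to N11, N17, N28, N4: 32 each (2 lost).
    N11: 60+32 = 92 ≤ 120
    N17: 140+32 = 172 > 160
    N28: 50+32 = 82 ≤ 120
    N4: 10+32 = 42 ≤ 80
Round 2 — N17 trips offline.
  N17 sheds 172 MW to N11, N8: 86 each.
    N11: 92+86 = 178 > 120
    N8: 40+86 = 126 > 70
Round 3 — N11, N8 trip offline.
  N11 sheds 178 MW to N4: 178 each.
    N4: 42+178 = 220 > 80
  N8 sheds 126 MW to N28, N4: 63 each.
    N28: 82+63 = 145 > 120
    N4: 220+63 = 283 > 80
Round 4 — N28, N4 trip offline.
  N28 sheds 145 MW: no online neighbours, lost.
  N4 sheds 283 MW: no online neighbours, lost.
No further trips.

yes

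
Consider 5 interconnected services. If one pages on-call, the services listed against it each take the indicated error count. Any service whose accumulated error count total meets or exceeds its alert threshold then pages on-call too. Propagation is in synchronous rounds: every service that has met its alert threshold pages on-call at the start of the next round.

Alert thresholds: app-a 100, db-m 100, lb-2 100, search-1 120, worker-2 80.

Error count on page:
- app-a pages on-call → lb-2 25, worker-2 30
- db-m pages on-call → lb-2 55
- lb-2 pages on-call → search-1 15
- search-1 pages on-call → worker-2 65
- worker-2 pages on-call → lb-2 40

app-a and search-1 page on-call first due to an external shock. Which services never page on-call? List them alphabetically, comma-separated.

Round 1 — app-a, search-1 page on-call (initial).
  lb-2: +25 → 25 < 100
  worker-2: +30+65 → 95 ≥ 80
Round 2 — worker-2 pages on-call.
  lb-2: +40 → 65 < 100
No further pages.

db-m, lb-2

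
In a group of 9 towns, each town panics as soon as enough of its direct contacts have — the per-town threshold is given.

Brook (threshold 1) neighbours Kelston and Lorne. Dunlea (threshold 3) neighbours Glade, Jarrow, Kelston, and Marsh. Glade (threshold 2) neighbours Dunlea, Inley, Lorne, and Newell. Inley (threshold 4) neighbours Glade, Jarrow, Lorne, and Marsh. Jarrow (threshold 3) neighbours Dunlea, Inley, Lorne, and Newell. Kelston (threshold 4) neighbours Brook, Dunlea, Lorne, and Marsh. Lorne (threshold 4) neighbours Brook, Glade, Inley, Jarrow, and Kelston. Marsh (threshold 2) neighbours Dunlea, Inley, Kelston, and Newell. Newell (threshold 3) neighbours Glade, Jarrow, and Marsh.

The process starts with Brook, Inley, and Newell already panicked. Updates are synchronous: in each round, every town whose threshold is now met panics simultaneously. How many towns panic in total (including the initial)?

5

Round 1 — Brook, Inley, Newell panic (initial).
Round 2 — checking thresholds:
  Glade: 2 of 4 neighbours ≥ 2, panics.
  Jarrow: 2 of 4 neighbours < 3, below threshold.
  Kelston: 1 of 4 neighbours < 4, below threshold.
  Lorne: 2 of 5 neighbours < 4, below threshold.
  Marsh: 2 of 4 neighbours ≥ 2, panics.
Round 3 — no new panics; cascade stops.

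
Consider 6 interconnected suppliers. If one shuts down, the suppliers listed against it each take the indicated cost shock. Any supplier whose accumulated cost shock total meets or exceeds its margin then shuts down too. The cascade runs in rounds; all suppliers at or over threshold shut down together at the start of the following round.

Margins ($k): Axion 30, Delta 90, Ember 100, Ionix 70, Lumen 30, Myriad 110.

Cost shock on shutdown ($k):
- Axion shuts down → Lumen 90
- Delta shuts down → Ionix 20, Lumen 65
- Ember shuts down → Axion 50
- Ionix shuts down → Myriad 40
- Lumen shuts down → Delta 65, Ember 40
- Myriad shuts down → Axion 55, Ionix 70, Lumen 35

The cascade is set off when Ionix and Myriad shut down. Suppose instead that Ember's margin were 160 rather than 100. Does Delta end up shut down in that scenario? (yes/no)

With Ember's margin at 160:
Round 1 — Ionix, Myriad shut down (initial).
  Axion: +55 → 55 ≥ 30
  Lumen: +35 → 35 ≥ 30
Round 2 — Axion, Lumen shut down.
  Delta: +65 → 65 < 90
  Ember: +40 → 40 < 160
No further shutdowns.

no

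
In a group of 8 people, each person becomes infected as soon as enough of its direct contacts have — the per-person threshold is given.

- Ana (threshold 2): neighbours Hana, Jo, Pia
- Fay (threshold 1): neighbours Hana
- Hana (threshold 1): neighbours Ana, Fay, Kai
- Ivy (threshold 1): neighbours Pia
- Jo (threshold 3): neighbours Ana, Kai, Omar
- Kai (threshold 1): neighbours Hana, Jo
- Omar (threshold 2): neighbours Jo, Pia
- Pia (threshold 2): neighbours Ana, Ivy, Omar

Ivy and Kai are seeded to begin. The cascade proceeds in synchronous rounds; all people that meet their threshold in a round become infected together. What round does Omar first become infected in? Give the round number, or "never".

Round 1 — Ivy, Kai become infected (initial).
Round 2 — checking thresholds:
  Hana: 1 of 3 neighbours ≥ 1, becomes infected.
  Jo: 1 of 3 neighbours < 3, not yet.
  Pia: 1 of 3 neighbours < 2, not yet.
Round 3 — checking thresholds:
  Ana: 1 of 3 neighbours < 2, not yet.
  Fay: 1 of 1 neighbours ≥ 1, becomes infected.
  Jo: 1 of 3 neighbours < 3, not yet.
  Pia: 1 of 3 neighbours < 2, not yet.
Round 4 — no new infections; cascade stops.

never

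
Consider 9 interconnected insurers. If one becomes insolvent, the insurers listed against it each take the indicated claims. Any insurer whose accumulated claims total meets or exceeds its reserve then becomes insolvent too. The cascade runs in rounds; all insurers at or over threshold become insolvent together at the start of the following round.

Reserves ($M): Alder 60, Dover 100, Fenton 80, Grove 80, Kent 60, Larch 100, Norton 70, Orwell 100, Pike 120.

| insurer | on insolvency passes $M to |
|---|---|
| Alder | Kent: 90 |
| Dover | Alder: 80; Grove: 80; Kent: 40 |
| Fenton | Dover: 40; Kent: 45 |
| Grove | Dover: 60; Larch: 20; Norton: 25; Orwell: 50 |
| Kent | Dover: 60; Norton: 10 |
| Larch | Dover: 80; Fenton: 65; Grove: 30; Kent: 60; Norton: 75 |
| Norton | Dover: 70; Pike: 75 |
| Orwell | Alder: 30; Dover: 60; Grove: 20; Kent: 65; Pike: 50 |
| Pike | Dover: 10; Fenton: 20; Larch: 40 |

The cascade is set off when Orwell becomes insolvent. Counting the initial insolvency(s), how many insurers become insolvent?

Round 1 — Orwell becomes insolvent (initial).
  Alder: +30 → 30 < 60
  Dover: +60 → 60 < 100
  Grove: +20 → 20 < 80
  Kent: +65 → 65 ≥ 60
  Pike: +50 → 50 < 120
Round 2 — Kent becomes insolvent.
  Dover: +60 → 120 ≥ 100
  Norton: +10 → 10 < 70
Round 3 — Dover becomes insolvent.
  Alder: +80 → 110 ≥ 60
  Grove: +80 → 100 ≥ 80
Round 4 — Alder, Grove become insolvent.
  Larch: +20 → 20 < 100
  Norton: +25 → 35 < 70
No further insolvencies.

5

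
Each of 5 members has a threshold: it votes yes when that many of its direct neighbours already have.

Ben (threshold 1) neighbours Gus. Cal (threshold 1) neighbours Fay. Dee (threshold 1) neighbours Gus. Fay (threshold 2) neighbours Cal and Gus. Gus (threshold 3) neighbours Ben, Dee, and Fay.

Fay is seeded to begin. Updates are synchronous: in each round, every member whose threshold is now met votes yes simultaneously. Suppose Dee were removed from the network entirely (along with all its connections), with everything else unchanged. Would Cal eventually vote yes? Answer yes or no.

With Dee removed:
Round 1 — Fay votes yes (initial).
Round 2 — checking thresholds:
  Cal: 1 of 1 neighbours ≥ 1, votes yes.
  Gus: 1 of 2 neighbours < 3, below threshold.
Round 3 — no new yes votes; cascade stops.

yes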